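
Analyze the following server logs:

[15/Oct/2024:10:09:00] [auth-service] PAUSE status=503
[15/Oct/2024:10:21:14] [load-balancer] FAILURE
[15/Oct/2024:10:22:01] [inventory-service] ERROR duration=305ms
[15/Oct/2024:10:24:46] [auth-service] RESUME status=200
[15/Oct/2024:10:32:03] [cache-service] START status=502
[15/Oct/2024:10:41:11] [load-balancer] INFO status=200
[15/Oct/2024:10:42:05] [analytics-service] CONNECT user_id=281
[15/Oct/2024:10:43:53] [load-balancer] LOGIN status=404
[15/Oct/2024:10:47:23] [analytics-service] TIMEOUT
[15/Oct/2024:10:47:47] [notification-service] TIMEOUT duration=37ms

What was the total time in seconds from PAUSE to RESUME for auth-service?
946

To calculate state duration:

1. Find PAUSE event for auth-service: 15/Oct/2024:10:09:00
2. Find RESUME event for auth-service: 15/Oct/2024:10:24:46
3. Calculate duration: 15/Oct/2024:10:24:46 - 15/Oct/2024:10:09:00 = 946 seconds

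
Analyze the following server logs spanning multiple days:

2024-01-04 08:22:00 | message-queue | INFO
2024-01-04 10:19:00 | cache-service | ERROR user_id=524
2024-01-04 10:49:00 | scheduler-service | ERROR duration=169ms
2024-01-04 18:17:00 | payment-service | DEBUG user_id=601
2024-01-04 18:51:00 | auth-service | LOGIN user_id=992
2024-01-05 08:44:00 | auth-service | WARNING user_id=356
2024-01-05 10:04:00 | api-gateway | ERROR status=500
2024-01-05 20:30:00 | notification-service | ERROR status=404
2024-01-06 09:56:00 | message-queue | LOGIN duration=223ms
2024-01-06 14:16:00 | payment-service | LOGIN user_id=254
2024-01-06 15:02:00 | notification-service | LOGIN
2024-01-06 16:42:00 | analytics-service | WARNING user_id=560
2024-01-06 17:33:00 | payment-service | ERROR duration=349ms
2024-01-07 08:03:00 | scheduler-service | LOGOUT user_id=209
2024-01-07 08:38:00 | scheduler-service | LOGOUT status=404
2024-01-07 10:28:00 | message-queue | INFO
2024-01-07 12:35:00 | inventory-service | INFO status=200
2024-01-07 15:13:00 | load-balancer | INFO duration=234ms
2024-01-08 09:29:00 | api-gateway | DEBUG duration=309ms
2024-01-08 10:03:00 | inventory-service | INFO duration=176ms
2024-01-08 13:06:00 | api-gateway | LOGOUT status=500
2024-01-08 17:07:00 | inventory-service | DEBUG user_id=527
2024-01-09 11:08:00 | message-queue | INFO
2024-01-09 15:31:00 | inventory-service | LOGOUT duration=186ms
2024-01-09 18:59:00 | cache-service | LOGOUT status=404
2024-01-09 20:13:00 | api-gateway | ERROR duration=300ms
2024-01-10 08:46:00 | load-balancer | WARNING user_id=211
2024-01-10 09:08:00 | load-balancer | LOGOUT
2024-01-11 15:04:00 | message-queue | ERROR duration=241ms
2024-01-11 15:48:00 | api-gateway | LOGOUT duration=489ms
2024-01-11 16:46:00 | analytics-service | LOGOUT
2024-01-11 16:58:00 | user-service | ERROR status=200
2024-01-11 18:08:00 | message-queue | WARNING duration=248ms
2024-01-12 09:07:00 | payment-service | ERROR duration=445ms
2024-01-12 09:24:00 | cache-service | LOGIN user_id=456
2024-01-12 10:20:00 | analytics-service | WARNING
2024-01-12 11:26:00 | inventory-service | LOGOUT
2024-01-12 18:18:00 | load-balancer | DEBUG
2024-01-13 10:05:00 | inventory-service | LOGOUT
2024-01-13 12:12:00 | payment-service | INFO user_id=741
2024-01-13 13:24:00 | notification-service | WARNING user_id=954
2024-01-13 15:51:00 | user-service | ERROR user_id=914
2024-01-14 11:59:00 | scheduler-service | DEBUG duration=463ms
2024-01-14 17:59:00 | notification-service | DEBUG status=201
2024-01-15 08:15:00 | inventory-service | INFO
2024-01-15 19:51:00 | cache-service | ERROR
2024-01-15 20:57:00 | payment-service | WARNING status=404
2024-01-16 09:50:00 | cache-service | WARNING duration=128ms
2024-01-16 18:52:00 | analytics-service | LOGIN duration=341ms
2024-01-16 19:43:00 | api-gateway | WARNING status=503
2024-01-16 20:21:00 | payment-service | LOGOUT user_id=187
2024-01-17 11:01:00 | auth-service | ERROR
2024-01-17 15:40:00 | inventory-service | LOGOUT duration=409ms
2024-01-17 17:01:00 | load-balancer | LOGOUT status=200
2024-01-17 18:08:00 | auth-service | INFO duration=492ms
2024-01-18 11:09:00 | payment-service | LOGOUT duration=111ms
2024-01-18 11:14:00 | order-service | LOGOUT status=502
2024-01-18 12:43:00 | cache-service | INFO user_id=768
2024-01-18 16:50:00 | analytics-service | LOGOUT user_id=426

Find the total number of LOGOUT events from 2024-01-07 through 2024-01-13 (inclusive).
10

To filter by date range:

1. Date range: 2024-01-07 through 2024-01-13, both dates inclusive
2. Filter for LOGOUT events whose date falls in this range
3. Count matching events: 10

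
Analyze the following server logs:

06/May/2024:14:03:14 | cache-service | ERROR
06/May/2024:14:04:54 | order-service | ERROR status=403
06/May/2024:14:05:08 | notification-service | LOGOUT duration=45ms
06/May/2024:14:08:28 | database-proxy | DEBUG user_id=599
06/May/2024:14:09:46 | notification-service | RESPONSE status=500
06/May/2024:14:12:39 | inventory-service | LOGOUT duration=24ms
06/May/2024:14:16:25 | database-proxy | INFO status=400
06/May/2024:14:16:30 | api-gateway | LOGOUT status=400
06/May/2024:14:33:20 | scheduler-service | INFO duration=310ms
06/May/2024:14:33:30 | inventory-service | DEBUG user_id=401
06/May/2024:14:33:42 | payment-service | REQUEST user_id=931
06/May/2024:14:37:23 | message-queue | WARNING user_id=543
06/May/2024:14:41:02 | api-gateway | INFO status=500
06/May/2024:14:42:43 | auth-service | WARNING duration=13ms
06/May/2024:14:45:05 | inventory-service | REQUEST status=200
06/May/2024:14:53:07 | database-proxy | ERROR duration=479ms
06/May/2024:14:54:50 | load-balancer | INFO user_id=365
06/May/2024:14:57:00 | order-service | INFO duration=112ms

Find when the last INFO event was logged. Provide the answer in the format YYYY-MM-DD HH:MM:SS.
2024-05-06 14:57:00

To find the last event:

1. Filter for all INFO events
2. Sort by timestamp
3. Select the last one
4. Timestamp: 2024-05-06 14:57:00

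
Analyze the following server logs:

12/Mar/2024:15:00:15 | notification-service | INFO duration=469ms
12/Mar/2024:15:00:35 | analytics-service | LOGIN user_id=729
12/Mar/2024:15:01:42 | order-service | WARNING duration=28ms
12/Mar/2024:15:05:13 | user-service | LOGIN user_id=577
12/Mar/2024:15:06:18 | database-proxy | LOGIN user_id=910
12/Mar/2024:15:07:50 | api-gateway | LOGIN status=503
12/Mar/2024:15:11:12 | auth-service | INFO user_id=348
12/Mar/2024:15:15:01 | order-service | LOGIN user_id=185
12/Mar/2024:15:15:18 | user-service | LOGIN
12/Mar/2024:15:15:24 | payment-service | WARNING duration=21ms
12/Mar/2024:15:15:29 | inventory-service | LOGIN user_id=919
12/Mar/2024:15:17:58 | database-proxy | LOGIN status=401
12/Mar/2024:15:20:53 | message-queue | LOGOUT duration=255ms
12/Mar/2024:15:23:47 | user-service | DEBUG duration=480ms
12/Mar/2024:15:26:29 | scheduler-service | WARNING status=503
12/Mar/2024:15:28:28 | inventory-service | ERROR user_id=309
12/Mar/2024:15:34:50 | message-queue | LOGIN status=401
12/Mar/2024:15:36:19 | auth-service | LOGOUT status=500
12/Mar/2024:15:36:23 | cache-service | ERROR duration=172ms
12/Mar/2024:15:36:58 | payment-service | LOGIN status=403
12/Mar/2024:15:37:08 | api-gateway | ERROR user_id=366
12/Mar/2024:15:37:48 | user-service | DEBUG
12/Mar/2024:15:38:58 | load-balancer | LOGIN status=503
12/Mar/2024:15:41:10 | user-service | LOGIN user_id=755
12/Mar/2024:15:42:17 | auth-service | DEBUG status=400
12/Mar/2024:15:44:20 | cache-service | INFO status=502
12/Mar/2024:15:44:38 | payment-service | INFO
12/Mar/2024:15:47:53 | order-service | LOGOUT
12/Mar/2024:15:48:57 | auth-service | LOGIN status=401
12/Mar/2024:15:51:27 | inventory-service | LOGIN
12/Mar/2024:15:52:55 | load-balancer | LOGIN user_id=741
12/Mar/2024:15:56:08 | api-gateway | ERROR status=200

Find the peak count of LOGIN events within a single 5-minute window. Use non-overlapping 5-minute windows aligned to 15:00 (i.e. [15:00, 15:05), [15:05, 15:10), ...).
4

To find the burst window:

1. Divide the log period into non-overlapping 5-minute windows starting at 15:00
2. Count LOGIN events in each window
3. Find the window with maximum count
4. Maximum events in a window: 4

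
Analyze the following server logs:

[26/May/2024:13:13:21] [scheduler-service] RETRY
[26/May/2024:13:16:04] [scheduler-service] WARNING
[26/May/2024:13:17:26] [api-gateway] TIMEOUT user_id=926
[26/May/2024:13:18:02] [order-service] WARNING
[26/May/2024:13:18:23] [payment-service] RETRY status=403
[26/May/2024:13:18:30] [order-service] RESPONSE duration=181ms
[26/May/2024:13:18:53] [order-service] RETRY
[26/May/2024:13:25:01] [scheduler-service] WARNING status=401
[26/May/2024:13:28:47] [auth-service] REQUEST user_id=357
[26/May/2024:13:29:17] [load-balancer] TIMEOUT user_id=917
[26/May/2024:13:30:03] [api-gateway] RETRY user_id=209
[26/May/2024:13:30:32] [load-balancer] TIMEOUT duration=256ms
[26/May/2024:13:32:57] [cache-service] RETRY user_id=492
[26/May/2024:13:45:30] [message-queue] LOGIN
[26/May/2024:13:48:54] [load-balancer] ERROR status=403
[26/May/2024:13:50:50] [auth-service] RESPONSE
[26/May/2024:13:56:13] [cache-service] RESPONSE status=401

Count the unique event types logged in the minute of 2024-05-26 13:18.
3

To count unique event types:

1. Filter events in the minute starting at 2024-05-26 13:18
2. Extract event types from matching entries
3. Count unique types: 3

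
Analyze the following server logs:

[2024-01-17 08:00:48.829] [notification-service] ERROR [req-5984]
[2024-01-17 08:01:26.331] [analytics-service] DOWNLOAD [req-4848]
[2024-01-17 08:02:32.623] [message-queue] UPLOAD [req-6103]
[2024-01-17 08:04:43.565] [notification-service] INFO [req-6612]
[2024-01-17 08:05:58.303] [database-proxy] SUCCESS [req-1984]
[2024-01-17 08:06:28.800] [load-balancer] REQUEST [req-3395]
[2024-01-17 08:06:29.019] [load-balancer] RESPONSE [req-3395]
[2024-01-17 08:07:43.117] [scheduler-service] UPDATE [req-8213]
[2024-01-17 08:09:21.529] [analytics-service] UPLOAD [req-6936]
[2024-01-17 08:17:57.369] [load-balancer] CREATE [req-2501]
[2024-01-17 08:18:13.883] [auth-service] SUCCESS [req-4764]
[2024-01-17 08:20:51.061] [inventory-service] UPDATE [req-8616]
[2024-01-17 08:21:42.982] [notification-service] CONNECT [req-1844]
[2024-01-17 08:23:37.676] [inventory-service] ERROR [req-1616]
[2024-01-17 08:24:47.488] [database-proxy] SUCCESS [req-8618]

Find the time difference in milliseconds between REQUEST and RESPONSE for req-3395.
219

To calculate latency:

1. Find REQUEST with id req-3395: 2024-01-17 08:06:28.800
2. Find RESPONSE with id req-3395: 2024-01-17 08:06:29.019
3. Latency: 2024-01-17 08:06:29.019 - 2024-01-17 08:06:28.800 = 219ms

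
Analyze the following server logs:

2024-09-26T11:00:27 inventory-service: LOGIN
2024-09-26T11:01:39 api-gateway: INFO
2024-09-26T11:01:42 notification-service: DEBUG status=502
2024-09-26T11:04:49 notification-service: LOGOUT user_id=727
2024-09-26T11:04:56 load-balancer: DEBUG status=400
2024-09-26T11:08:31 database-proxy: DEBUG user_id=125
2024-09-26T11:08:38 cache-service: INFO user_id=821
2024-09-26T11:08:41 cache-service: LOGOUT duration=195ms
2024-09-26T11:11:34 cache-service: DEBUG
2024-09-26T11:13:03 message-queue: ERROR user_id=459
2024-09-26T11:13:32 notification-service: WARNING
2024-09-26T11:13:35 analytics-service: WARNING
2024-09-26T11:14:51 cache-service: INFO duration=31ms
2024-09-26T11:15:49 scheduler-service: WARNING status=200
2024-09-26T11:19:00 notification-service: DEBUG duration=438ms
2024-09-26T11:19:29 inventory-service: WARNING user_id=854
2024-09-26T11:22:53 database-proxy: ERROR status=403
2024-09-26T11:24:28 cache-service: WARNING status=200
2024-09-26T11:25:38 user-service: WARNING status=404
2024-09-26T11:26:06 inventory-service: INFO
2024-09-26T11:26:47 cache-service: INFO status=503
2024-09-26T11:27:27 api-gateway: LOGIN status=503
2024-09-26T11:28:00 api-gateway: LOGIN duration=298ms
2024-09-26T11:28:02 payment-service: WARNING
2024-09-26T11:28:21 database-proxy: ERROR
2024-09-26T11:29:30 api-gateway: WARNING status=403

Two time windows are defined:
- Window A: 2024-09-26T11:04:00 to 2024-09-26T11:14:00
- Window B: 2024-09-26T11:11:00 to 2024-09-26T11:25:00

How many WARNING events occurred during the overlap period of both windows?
2

To find overlap events:

1. Window A: 2024-09-26T11:04:00 to 2024-09-26T11:14:00
2. Window B: 2024-09-26T11:11:00 to 2024-09-26T11:25:00
3. Overlap period: 2024-09-26T11:11:00 to 2024-09-26T11:14:00
4. Count WARNING events in overlap: 2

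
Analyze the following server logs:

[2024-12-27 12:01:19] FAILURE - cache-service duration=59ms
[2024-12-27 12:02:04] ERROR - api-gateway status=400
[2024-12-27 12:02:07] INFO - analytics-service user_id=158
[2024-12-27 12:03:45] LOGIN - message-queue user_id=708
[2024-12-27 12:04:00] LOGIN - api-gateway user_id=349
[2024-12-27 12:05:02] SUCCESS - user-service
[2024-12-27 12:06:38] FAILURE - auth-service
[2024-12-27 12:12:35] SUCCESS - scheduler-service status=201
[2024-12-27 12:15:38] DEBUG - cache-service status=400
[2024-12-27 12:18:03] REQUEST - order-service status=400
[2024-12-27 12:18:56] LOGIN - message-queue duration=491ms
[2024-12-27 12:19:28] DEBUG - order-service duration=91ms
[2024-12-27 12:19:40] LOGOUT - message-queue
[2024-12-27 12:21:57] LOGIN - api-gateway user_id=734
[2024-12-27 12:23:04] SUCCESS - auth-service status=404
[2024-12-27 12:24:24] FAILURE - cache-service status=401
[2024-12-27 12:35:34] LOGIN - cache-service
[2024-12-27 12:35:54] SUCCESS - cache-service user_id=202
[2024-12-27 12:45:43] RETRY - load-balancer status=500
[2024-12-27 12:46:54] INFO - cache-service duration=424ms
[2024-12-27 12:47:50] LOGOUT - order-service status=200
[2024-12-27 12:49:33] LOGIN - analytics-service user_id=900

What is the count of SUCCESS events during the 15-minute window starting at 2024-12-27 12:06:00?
1

To count events in the time window:

1. Window boundaries: 2024-12-27 12:06:00 to 2024-12-27 12:21:00
2. Filter for SUCCESS events within this window
3. Count matching events: 1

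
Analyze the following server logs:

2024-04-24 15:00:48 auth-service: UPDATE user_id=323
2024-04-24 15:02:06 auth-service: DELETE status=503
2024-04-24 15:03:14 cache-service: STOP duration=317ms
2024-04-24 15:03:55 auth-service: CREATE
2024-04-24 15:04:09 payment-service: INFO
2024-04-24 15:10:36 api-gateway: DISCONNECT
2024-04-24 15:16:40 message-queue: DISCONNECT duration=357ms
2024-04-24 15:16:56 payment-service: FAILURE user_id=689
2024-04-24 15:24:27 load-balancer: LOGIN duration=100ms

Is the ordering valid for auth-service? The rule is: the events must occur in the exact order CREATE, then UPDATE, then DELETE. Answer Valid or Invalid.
Invalid

To validate ordering:

1. Required order: CREATE → UPDATE → DELETE
2. Rule: the events must occur in the exact order CREATE, then UPDATE, then DELETE
3. Check actual order of events for auth-service
4. Result: Invalid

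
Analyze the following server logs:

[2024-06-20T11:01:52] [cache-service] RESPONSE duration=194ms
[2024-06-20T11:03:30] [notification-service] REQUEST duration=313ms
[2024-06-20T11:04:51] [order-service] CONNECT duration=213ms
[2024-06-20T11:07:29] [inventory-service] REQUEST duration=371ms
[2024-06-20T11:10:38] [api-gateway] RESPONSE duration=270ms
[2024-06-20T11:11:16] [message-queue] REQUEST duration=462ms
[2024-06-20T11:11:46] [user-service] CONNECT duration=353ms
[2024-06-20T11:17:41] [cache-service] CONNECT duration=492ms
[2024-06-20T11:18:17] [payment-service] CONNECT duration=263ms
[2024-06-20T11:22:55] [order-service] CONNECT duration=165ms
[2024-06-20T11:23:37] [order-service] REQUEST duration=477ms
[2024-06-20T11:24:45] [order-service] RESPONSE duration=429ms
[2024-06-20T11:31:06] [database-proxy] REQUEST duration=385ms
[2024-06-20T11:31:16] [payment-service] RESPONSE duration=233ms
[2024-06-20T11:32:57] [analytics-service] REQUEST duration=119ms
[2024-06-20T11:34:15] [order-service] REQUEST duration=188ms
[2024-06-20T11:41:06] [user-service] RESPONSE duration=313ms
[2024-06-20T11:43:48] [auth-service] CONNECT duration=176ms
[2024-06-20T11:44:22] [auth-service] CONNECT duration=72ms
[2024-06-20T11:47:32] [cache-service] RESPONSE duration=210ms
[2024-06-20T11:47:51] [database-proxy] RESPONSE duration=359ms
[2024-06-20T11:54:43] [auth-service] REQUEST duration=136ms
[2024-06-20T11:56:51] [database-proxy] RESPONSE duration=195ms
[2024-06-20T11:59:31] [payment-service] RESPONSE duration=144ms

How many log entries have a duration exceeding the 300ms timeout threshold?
10

To count timeouts:

1. Threshold: 300ms
2. Extract duration from each log entry
3. Count entries where duration > 300
4. Timeout count: 10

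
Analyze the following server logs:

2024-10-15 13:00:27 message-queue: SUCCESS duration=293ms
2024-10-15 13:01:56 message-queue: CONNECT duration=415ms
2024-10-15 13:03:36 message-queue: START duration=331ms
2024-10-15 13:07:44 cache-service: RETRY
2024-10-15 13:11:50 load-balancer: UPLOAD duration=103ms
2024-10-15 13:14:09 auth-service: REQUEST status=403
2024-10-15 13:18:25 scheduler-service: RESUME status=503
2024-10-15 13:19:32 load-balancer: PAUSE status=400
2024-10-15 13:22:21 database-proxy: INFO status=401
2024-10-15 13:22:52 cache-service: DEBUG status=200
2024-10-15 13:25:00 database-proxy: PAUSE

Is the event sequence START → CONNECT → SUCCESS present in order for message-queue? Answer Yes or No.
No

To verify sequence order:

1. Find all events in sequence START → CONNECT → SUCCESS for message-queue
2. Extract their timestamps
3. Check if timestamps are in ascending order
4. Result: No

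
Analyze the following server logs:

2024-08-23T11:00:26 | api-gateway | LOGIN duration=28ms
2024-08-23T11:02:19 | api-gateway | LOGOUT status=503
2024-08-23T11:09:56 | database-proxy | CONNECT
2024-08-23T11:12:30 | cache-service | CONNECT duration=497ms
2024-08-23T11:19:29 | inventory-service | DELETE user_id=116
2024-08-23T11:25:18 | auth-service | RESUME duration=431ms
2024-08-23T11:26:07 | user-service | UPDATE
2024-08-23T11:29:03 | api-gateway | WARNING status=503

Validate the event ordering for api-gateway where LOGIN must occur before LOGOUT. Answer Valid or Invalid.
Valid

To validate ordering:

1. Required order: LOGIN → LOGOUT
2. Rule: LOGIN must occur before LOGOUT
3. Check actual order of events for api-gateway
4. Result: Valid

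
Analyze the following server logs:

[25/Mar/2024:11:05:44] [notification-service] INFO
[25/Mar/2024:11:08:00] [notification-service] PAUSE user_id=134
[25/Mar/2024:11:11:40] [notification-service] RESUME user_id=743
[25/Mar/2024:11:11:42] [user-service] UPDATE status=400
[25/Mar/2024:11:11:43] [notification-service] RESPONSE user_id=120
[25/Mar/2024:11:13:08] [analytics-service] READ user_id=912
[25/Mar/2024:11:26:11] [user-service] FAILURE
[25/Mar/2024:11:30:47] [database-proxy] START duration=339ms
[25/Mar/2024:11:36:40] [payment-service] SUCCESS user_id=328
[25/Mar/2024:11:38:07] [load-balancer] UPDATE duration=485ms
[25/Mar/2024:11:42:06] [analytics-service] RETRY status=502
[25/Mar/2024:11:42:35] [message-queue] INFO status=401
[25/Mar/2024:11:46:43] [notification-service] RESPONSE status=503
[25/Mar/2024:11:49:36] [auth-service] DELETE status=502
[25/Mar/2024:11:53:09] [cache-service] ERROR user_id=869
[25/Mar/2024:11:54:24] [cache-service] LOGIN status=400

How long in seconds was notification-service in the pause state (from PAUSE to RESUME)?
220

To calculate state duration:

1. Find PAUSE event for notification-service: 25/Mar/2024:11:08:00
2. Find RESUME event for notification-service: 25/Mar/2024:11:11:40
3. Calculate duration: 25/Mar/2024:11:11:40 - 25/Mar/2024:11:08:00 = 220 seconds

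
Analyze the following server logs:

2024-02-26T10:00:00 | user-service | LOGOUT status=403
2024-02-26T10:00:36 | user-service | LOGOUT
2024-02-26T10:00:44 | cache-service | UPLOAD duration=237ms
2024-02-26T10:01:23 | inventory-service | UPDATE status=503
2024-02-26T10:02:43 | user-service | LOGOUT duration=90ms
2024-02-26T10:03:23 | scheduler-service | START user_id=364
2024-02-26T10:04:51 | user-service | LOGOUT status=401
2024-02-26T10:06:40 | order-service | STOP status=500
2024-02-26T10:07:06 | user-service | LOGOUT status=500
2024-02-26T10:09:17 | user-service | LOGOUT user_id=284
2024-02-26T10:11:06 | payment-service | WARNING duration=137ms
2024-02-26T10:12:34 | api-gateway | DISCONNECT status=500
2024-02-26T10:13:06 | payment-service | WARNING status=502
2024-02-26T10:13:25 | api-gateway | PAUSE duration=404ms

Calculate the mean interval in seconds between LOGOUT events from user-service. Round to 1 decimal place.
111.4

To calculate average interval:

1. Find all LOGOUT events for user-service in order
2. Calculate time gaps between consecutive events
3. Compute mean of gaps: 557 / 5 = 111.4 seconds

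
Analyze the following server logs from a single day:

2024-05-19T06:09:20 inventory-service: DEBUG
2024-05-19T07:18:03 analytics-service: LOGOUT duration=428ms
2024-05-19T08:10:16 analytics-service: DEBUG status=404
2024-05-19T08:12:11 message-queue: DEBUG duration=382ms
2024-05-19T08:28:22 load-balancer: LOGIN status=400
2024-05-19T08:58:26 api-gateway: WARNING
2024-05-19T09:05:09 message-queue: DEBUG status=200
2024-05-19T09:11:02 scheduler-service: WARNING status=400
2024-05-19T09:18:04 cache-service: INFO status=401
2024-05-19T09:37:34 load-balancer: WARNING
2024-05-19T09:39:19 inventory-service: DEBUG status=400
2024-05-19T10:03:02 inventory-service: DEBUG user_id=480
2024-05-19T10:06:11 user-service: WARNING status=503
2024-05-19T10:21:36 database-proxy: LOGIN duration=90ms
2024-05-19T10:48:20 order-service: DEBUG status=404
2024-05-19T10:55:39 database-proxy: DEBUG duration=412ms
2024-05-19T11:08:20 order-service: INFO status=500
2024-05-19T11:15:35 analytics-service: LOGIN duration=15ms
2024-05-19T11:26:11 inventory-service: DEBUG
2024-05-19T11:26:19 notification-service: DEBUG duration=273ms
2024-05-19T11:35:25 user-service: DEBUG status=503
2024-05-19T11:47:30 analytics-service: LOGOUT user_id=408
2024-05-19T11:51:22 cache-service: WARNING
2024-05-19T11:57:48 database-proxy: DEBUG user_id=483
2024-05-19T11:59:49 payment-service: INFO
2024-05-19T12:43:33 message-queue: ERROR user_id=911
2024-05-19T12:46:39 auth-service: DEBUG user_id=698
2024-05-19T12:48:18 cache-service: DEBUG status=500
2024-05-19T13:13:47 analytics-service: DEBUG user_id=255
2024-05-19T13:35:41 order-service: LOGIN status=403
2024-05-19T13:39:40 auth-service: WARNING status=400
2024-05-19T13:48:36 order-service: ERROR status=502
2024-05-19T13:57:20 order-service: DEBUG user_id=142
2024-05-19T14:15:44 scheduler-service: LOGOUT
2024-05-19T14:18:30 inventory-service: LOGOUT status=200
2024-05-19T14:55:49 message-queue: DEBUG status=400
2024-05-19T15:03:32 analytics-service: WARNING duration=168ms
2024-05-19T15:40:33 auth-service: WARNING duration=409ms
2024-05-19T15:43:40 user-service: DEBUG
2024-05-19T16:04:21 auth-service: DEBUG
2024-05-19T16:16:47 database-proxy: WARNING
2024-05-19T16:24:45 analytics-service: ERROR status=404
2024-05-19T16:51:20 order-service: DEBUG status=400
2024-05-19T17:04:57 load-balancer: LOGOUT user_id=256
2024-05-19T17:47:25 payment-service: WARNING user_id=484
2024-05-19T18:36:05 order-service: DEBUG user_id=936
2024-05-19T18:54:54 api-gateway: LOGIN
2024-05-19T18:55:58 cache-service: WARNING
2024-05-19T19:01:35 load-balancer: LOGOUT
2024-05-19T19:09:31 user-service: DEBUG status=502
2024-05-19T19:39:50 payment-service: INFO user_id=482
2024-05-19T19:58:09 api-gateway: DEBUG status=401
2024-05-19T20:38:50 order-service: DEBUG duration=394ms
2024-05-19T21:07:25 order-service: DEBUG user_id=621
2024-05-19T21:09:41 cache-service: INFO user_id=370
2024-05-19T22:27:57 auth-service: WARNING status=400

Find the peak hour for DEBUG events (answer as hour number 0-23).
11

To find the peak hour:

1. Group all DEBUG events by hour
2. Count events in each hour
3. Find hour with maximum count
4. Peak hour: 11 (with 4 events)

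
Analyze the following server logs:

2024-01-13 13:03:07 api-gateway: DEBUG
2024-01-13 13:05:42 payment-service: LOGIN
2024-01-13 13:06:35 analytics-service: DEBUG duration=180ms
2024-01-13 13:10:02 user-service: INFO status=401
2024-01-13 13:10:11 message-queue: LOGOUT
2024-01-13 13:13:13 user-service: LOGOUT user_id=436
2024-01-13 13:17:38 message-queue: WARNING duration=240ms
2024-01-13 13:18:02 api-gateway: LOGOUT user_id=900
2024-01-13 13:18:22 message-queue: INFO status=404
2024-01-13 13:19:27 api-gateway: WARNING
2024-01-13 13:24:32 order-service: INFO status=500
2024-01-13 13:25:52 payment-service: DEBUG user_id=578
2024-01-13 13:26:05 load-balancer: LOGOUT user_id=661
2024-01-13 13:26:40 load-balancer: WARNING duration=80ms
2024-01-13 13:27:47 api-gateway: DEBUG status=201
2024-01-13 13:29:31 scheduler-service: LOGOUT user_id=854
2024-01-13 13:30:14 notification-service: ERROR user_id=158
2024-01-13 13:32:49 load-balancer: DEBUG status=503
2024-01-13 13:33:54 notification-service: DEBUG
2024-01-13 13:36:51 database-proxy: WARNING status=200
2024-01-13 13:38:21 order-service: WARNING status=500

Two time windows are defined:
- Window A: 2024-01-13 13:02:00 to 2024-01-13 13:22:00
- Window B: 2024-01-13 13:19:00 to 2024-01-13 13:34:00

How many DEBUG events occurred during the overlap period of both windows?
0

To find overlap events:

1. Window A: 2024-01-13 13:02:00 to 2024-01-13 13:22:00
2. Window B: 2024-01-13 13:19:00 to 2024-01-13 13:34:00
3. Overlap period: 2024-01-13 13:19:00 to 2024-01-13 13:22:00
4. Count DEBUG events in overlap: 0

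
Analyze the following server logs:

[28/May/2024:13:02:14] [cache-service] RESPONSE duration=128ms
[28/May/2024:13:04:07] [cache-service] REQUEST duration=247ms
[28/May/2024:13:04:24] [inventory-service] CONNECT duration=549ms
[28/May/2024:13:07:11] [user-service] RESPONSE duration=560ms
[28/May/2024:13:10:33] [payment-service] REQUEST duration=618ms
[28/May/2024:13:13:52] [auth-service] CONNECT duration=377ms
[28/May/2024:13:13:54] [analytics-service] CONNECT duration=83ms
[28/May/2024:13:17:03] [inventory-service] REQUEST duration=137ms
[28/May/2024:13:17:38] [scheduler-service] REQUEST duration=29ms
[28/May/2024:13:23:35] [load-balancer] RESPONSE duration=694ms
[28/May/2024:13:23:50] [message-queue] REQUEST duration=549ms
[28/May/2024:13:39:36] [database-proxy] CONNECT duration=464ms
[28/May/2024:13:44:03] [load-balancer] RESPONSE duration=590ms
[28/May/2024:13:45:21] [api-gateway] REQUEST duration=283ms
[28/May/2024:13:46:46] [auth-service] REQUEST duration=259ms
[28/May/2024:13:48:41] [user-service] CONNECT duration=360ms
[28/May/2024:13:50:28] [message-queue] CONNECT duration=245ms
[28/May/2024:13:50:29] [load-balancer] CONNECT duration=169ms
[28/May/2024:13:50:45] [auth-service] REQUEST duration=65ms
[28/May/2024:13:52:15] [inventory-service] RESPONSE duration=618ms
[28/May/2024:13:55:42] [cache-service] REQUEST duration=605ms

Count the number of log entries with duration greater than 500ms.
8

To count timeouts:

1. Threshold: 500ms
2. Extract duration from each log entry
3. Count entries where duration > 500
4. Timeout count: 8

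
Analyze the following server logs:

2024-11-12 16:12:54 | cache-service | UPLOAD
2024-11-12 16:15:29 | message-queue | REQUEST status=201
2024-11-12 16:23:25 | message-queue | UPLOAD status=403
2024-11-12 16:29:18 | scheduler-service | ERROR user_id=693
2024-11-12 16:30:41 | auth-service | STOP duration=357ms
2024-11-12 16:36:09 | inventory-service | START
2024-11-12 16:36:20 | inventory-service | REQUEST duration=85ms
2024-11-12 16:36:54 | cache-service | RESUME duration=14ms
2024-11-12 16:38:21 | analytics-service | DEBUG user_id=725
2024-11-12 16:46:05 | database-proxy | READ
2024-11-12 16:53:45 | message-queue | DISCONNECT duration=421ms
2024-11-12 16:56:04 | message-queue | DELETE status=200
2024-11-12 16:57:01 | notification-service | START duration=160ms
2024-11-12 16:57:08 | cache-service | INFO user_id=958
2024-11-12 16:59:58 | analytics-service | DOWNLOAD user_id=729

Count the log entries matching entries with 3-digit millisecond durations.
3

To find matching entries:

1. Pattern to match: entries with 3-digit millisecond durations
2. Scan each log entry for the pattern
3. Count matches: 3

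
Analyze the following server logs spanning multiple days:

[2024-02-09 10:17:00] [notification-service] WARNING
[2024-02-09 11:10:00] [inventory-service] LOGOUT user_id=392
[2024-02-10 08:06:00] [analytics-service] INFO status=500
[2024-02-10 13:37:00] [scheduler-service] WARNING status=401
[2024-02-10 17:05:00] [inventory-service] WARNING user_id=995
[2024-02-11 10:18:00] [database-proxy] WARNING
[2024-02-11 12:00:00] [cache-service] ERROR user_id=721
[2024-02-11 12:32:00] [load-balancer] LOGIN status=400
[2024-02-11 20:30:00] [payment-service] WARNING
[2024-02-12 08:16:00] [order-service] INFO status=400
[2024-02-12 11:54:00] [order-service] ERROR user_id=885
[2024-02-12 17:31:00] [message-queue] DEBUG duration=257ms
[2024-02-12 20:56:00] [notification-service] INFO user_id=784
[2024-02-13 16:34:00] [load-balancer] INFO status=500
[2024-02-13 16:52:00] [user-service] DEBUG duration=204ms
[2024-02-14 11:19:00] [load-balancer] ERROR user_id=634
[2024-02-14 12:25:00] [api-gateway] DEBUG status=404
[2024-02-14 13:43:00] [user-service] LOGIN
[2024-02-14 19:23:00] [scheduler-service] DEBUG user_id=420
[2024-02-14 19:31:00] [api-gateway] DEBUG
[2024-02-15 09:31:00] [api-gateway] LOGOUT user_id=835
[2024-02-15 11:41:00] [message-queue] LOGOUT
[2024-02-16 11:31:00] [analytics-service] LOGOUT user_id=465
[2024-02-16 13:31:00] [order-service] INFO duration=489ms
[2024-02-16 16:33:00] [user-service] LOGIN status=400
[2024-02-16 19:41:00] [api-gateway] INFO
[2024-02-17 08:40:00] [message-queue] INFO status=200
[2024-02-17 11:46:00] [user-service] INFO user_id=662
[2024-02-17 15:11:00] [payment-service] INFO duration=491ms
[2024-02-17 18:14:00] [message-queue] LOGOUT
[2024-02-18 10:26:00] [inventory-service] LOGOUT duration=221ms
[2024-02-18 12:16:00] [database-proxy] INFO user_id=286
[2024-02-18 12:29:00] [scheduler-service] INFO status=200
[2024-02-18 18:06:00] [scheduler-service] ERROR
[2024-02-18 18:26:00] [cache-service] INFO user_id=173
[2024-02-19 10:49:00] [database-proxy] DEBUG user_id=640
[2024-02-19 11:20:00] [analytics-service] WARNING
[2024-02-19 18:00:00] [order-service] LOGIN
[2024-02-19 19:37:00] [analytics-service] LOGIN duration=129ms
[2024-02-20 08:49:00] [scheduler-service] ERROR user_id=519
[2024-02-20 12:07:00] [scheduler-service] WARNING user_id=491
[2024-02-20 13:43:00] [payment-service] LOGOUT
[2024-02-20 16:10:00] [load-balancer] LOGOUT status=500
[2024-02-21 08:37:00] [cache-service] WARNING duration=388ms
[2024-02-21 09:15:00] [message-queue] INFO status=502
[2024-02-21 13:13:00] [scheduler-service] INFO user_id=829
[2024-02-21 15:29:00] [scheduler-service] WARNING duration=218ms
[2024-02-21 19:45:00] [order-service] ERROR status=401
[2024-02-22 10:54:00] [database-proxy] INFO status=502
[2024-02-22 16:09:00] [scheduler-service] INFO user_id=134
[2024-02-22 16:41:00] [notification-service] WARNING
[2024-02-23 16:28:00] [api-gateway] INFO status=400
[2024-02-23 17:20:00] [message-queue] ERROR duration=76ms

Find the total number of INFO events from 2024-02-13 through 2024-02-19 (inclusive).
9

To filter by date range:

1. Date range: 2024-02-13 through 2024-02-19, both dates inclusive
2. Filter for INFO events whose date falls in this range
3. Count matching events: 9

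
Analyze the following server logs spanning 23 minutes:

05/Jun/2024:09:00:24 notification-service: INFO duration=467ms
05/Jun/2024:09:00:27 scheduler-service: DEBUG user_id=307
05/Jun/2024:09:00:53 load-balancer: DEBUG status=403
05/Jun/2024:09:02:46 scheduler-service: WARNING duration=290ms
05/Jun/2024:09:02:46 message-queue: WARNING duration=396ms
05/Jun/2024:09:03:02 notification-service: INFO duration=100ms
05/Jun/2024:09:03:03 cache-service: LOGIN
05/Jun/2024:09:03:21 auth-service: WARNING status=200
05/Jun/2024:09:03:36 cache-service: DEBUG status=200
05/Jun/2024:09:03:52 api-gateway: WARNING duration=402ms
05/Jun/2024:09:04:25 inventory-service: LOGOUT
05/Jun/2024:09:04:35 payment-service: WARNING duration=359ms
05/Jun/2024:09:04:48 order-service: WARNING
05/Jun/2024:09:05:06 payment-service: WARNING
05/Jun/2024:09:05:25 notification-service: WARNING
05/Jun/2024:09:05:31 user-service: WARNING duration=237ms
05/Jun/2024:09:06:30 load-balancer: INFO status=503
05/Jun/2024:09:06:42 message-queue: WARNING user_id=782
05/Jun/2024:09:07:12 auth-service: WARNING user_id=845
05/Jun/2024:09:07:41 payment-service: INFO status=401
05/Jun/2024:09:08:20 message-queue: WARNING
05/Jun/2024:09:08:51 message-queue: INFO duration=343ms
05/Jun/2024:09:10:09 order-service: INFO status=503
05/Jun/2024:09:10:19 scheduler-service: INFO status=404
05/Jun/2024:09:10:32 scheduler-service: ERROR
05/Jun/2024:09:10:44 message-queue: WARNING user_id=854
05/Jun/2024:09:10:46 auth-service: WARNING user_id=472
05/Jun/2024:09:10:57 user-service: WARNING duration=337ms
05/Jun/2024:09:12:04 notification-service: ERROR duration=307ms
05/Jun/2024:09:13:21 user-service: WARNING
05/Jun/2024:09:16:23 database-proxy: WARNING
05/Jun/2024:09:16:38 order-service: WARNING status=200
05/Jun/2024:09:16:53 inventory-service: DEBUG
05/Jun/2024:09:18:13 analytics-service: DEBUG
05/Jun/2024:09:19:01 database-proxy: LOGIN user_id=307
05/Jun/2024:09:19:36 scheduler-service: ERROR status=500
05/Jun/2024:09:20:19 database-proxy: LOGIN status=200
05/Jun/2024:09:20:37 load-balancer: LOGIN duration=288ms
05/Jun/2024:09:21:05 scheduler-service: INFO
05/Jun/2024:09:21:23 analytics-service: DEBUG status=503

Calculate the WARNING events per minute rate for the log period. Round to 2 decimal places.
0.78

To calculate the rate:

1. Count total WARNING events: 18
2. Total time period: 23 minutes
3. Rate = 18 / 23 = 0.78 events per minute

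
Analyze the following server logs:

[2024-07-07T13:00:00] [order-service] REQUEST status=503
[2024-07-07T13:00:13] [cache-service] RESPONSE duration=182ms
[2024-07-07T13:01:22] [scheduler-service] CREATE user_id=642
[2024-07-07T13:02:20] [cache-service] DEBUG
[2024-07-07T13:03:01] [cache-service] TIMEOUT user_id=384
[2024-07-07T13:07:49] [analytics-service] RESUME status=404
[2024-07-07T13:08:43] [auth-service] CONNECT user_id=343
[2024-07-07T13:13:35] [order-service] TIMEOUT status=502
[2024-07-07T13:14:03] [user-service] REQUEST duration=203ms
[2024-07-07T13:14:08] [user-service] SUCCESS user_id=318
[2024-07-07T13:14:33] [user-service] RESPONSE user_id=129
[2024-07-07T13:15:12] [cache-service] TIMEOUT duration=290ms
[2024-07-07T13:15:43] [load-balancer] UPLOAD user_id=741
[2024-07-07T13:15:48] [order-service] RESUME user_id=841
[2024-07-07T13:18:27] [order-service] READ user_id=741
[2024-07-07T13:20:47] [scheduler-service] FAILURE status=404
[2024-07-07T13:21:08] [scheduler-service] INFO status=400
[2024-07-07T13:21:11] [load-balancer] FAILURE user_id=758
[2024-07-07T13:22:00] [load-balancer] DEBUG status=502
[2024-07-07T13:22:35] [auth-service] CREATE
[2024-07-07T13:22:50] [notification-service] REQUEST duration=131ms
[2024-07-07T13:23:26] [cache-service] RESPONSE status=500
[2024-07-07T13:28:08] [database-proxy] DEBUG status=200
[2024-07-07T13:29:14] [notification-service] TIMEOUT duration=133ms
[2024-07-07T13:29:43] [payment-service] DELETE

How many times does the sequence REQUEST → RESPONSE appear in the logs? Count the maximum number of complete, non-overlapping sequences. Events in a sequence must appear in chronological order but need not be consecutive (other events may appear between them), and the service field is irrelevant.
3

To count sequences:

1. Look for pattern: REQUEST → RESPONSE
2. Greedily scan the log in chronological order, matching each sequence element in turn (ignoring service)
3. Each time the full pattern completes, increment the count and restart matching from the next event
4. Complete non-overlapping sequences found: 3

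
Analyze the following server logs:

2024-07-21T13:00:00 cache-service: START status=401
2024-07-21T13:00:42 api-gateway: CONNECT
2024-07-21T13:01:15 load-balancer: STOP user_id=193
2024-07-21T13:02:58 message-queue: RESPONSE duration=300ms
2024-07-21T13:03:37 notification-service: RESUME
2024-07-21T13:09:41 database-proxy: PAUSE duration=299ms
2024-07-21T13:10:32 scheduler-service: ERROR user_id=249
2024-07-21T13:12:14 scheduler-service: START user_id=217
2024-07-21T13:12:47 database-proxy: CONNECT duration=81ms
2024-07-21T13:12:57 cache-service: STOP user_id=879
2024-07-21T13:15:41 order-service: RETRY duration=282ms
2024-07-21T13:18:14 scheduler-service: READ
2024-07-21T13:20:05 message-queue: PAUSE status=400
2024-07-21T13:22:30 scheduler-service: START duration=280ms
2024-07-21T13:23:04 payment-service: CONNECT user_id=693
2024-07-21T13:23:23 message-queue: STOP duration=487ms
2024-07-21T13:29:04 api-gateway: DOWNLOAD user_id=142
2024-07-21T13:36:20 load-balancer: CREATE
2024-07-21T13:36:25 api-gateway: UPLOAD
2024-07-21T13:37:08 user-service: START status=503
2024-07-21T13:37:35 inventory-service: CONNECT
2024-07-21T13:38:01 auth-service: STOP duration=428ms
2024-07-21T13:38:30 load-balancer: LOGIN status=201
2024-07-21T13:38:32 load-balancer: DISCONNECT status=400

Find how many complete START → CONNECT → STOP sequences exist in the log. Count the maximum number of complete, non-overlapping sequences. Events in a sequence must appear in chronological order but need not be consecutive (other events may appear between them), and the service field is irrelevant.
4

To count sequences:

1. Look for pattern: START → CONNECT → STOP
2. Greedily scan the log in chronological order, matching each sequence element in turn (ignoring service)
3. Each time the full pattern completes, increment the count and restart matching from the next event
4. Complete non-overlapping sequences found: 4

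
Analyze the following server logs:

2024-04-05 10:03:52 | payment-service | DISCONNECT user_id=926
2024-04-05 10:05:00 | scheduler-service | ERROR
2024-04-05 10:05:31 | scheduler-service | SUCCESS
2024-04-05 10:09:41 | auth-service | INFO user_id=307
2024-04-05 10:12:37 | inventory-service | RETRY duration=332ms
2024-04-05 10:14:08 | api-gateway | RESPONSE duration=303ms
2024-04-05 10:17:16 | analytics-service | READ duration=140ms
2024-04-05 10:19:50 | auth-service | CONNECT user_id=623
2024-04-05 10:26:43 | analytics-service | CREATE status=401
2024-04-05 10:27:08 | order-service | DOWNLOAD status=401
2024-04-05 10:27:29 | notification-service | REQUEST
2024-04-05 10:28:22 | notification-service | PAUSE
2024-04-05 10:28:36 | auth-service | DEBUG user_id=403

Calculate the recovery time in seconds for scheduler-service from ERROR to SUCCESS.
31

To calculate recovery time:

1. Find ERROR event for scheduler-service: 2024-04-05 10:05:00
2. Find next SUCCESS event for scheduler-service: 2024-04-05 10:05:31
3. Recovery time: 2024-04-05 10:05:31 - 2024-04-05 10:05:00 = 31 seconds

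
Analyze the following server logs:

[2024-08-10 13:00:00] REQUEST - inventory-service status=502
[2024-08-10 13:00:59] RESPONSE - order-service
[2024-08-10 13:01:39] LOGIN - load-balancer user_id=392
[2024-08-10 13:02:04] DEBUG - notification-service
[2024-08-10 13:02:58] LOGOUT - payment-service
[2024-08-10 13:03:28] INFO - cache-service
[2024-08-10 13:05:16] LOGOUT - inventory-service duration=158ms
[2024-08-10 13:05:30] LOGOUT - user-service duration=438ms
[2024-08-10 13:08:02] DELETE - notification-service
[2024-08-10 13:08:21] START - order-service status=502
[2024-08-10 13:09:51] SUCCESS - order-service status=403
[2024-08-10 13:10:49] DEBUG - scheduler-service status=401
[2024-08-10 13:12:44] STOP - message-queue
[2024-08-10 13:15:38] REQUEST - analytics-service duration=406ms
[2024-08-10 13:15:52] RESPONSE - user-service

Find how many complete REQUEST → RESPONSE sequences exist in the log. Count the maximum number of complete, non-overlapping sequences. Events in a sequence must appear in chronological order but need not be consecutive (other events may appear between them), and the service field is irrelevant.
2

To count sequences:

1. Look for pattern: REQUEST → RESPONSE
2. Greedily scan the log in chronological order, matching each sequence element in turn (ignoring service)
3. Each time the full pattern completes, increment the count and restart matching from the next event
4. Complete non-overlapping sequences found: 2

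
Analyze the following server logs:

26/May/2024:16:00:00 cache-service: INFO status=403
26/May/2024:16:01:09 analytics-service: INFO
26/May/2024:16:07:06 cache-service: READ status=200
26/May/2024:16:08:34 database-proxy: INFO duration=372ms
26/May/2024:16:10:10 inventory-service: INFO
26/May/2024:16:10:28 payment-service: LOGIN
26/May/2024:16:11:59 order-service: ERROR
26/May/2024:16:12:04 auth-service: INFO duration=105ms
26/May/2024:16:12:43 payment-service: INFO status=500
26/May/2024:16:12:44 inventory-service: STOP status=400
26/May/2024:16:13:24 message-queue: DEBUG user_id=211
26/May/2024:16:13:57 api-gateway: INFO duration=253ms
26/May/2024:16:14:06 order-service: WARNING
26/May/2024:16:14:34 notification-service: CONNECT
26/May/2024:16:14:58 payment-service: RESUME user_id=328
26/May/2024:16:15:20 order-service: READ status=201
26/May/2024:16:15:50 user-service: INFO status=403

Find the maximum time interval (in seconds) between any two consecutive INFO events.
445

To find the longest gap:

1. Extract all INFO events in chronological order
2. Calculate time differences between consecutive events
3. Find the maximum difference
4. Longest gap: 445 seconds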